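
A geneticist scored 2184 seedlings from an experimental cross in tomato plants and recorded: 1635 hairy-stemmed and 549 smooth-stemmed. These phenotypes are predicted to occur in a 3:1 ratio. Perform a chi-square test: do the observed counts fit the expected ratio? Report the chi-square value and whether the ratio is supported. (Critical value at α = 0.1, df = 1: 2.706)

Total ratio parts = 4. Expected numbers out of 2184:
  hairy-stemmed: 2184 × 3/4 = 1638
  smooth-stemmed: 2184 × 1/4 = 546
χ² = Σ (O − E)² / E
  hairy-stemmed: (1635 − 1638)² / 1638 = 0.0055
  smooth-stemmed: (549 − 546)² / 546 = 0.0165
χ² = 0.0055 + 0.0165 = 0.022
Degrees of freedom = 2 − 1 = 1; critical value at α = 0.1 is 2.706.
Since 0.022 < 2.706, we fail to reject the null hypothesis — the data are consistent with the 3:1 ratio.

0.022; consistent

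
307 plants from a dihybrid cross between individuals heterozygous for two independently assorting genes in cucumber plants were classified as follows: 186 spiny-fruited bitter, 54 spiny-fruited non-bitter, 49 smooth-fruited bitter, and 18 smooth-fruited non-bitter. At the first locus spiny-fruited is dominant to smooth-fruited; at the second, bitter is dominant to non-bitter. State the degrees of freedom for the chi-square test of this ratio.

A dihybrid F₂ with independent assortment and complete dominance at both loci gives a 9:3:3:1 phenotypic ratio.
A goodness-of-fit test with 4 phenotype classes has df = 4 − 1 = 3.

3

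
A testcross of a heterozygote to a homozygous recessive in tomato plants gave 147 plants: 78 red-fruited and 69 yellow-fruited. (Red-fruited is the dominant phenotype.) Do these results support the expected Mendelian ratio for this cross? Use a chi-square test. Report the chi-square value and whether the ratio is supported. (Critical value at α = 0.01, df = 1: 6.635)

A testcross of a heterozygote (Aa × aa) gives a 1:1 phenotypic ratio.
Under the 1:1 hypothesis (Σ ratio = 2, N = 147):
  red-fruited: 147 × 1/2 = 73.5
  yellow-fruited: 147 × 1/2 = 73.5
χ² = Σ (O − E)² / E
  red-fruited: (78 − 73.5)² / 73.5 = 0.2755
  yellow-fruited: (69 − 73.5)² / 73.5 = 0.2755
χ² = 0.2755 + 0.2755 = 0.551
Degrees of freedom = 2 − 1 = 1; critical value at α = 0.01 is 6.635.
Since 0.551 < 6.635, we fail to reject the null hypothesis — the data are consistent with the 1:1 ratio.

0.551; consistent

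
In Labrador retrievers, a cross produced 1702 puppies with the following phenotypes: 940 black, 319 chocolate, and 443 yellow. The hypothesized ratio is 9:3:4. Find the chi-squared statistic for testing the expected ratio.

1.035

The 9:3:4 ratio has 16 parts, so with N = 1702 the expected counts are:
  black: 1702 × 9/16 = 957.375
  chocolate: 1702 × 3/16 = 319.125
  yellow: 1702 × 4/16 = 425.5
χ² = Σ (O − E)² / E
  black: (940 − 957.375)² / 957.375 = 0.3153
  chocolate: (319 − 319.125)² / 319.125 = 0.0000
  yellow: (443 − 425.5)² / 425.5 = 0.7197
χ² = 0.3153 + 0.0000 + 0.7197 = 1.035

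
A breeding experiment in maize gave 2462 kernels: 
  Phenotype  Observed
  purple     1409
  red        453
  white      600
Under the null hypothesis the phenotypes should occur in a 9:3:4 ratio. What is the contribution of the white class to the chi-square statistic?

0.390

Expected counts for N = 2462 under a 9:3:4 ratio (total parts = 16):
  purple: 2462 × 9/16 = 1384.875
  red: 2462 × 3/16 = 461.625
  white: 2462 × 4/16 = 615.5
Contribution of white: (600 − 615.5)² / 615.5 = 0.3903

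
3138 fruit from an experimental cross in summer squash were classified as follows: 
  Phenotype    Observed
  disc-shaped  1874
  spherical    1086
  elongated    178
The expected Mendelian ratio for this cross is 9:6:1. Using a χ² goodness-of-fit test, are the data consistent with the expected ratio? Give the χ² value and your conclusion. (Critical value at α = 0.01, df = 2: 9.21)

The 9:6:1 ratio has 16 parts, so with N = 3138 the expected counts are:
  disc-shaped: 3138 × 9/16 = 1765.125
  spherical: 3138 × 6/16 = 1176.75
  elongated: 3138 × 1/16 = 196.125
χ² = Σ (O − E)² / E
  disc-shaped: (1874 − 1765.125)² / 1765.125 = 6.7155
  spherical: (1086 − 1176.75)² / 1176.75 = 6.9986
  elongated: (178 − 196.125)² / 196.125 = 1.6750
χ² = 6.7155 + 6.9986 + 1.6750 = 15.3891 ≈ 15.389
Degrees of freedom = 3 − 1 = 2; critical value at α = 0.01 is 9.21.
Since 15.389 > 9.21, we reject the null hypothesis — the data do not fit the 9:6:1 ratio.

15.389; not consistent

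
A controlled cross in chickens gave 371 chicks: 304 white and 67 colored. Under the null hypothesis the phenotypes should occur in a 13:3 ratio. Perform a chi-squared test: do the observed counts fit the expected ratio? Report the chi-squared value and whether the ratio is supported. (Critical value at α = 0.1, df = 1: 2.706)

0.116; consistent

Expected counts for N = 371 under a 13:3 ratio (total parts = 16):
  white: 371 × 13/16 = 301.4375
  colored: 371 × 3/16 = 69.5625
χ² = Σ (O − E)² / E
  white: (304 − 301.4375)² / 301.4375 = 0.0218
  colored: (67 − 69.5625)² / 69.5625 = 0.0944
χ² = 0.0218 + 0.0944 = 0.1162 ≈ 0.116
Degrees of freedom = 2 − 1 = 1; critical value at α = 0.1 is 2.706.
Since 0.116 < 2.706, we fail to reject the null hypothesis — the data are consistent with the 13:3 ratio.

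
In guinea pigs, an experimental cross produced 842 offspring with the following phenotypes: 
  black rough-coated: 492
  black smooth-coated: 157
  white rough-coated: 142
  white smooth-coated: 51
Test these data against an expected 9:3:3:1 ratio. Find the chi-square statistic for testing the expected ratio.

2.364

The 9:3:3:1 ratio has 16 parts, so with N = 842 the expected counts are:
  black rough-coated: 842 × 9/16 = 473.625
  black smooth-coated: 842 × 3/16 = 157.875
  white rough-coated: 842 × 3/16 = 157.875
  white smooth-coated: 842 × 1/16 = 52.625
χ² = Σ (O − E)² / E
  black rough-coated: (492 − 473.625)² / 473.625 = 0.7129
  black smooth-coated: (157 − 157.875)² / 157.875 = 0.0048
  white rough-coated: (142 − 157.875)² / 157.875 = 1.5963
  white smooth-coated: (51 − 52.625)² / 52.625 = 0.0502
χ² = 0.7129 + 0.0048 + 1.5963 + 0.0502 = 2.3642 ≈ 2.364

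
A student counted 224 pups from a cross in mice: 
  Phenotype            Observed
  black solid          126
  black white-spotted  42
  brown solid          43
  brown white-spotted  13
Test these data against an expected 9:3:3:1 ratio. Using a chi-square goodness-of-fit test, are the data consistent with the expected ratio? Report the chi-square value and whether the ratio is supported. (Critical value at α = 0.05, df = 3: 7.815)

Under the 9:3:3:1 hypothesis (Σ ratio = 16, N = 224):
  black solid: 224 × 9/16 = 126
  black white-spotted: 224 × 3/16 = 42
  brown solid: 224 × 3/16 = 42
  brown white-spotted: 224 × 1/16 = 14
χ² = Σ (O − E)² / E
  black solid: (126 − 126)² / 126 = 0.0000
  black white-spotted: (42 − 42)² / 42 = 0.0000
  brown solid: (43 − 42)² / 42 = 0.0238
  brown white-spotted: (13 − 14)² / 14 = 0.0714
χ² = 0.0000 + 0.0000 + 0.0238 + 0.0714 = 0.0952 ≈ 0.095
Degrees of freedom = 4 − 1 = 3; critical value at α = 0.05 is 7.815.
Since 0.095 < 7.815, we fail to reject the null hypothesis — the data are consistent with the 9:3:3:1 ratio.

0.095; consistent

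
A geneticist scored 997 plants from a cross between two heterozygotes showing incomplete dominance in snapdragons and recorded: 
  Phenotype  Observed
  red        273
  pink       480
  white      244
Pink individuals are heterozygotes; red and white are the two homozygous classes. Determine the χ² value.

With incomplete dominance, a heterozygote × heterozygote cross gives a 1:2:1 phenotypic ratio.
Under the 1:2:1 hypothesis (Σ ratio = 4, N = 997):
  red: 997 × 1/4 = 249.25
  pink: 997 × 2/4 = 498.5
  white: 997 × 1/4 = 249.25
χ² = Σ (O − E)² / E
  red: (273 − 249.25)² / 249.25 = 2.2630
  pink: (480 − 498.5)² / 498.5 = 0.6866
  white: (244 − 249.25)² / 249.25 = 0.1106
χ² = 2.2630 + 0.6866 + 0.1106 = 3.0602 ≈ 3.060

3.060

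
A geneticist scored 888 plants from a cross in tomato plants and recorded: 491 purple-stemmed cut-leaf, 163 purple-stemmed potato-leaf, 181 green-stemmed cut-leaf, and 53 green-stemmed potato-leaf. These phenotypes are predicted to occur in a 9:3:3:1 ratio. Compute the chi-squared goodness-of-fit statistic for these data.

The 9:3:3:1 ratio has 16 parts, so with N = 888 the expected counts are:
  purple-stemmed cut-leaf: 888 × 9/16 = 499.5
  purple-stemmed potato-leaf: 888 × 3/16 = 166.5
  green-stemmed cut-leaf: 888 × 3/16 = 166.5
  green-stemmed potato-leaf: 888 × 1/16 = 55.5
χ² = Σ (O − E)² / E
  purple-stemmed cut-leaf: (491 − 499.5)² / 499.5 = 0.1446
  purple-stemmed potato-leaf: (163 − 166.5)² / 166.5 = 0.0736
  green-stemmed cut-leaf: (181 − 166.5)² / 166.5 = 1.2628
  green-stemmed potato-leaf: (53 − 55.5)² / 55.5 = 0.1126
χ² = 0.1446 + 0.0736 + 1.2628 + 0.1126 = 1.5936 ≈ 1.594

1.594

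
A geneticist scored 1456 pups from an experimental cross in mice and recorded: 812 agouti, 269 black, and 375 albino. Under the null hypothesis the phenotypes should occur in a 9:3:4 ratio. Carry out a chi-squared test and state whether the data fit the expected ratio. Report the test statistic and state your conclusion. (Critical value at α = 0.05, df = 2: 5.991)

0.451; consistent

The 9:3:4 ratio has 16 parts, so with N = 1456 the expected counts are:
  agouti: 1456 × 9/16 = 819
  black: 1456 × 3/16 = 273
  albino: 1456 × 4/16 = 364
χ² = Σ (O − E)² / E
  agouti: (812 − 819)² / 819 = 0.0598
  black: (269 − 273)² / 273 = 0.0586
  albino: (375 − 364)² / 364 = 0.3324
χ² = 0.0598 + 0.0586 + 0.3324 = 0.4508 ≈ 0.451
Degrees of freedom = 3 − 1 = 2; critical value at α = 0.05 is 5.991.
Since 0.451 < 5.991, we fail to reject the null hypothesis — the data are consistent with the 9:3:4 ratio.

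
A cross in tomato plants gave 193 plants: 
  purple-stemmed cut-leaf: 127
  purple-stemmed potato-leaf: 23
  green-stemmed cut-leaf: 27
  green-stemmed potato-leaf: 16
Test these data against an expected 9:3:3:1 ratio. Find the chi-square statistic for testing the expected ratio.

11.555

The 9:3:3:1 ratio has 16 parts, so with N = 193 the expected counts are:
  purple-stemmed cut-leaf: 193 × 9/16 = 108.5625
  purple-stemmed potato-leaf: 193 × 3/16 = 36.1875
  green-stemmed cut-leaf: 193 × 3/16 = 36.1875
  green-stemmed potato-leaf: 193 × 1/16 = 12.0625
χ² = Σ (O − E)² / E
  purple-stemmed cut-leaf: (127 − 108.5625)² / 108.5625 = 3.1313
  purple-stemmed potato-leaf: (23 − 36.1875)² / 36.1875 = 4.8058
  green-stemmed cut-leaf: (27 − 36.1875)² / 36.1875 = 2.3326
  green-stemmed potato-leaf: (16 − 12.0625)² / 12.0625 = 1.2853
χ² = 3.1313 + 4.8058 + 2.3326 + 1.2853 = 11.555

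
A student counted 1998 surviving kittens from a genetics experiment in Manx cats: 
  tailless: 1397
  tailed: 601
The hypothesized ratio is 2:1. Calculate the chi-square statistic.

Expected counts for N = 1998 under a 2:1 ratio (total parts = 3):
  tailless: 1998 × 2/3 = 1332
  tailed: 1998 × 1/3 = 666
χ² = Σ (O − E)² / E
  tailless: (1397 − 1332)² / 1332 = 3.1719
  tailed: (601 − 666)² / 666 = 6.3438
χ² = 3.1719 + 6.3438 = 9.5157 ≈ 9.516

9.516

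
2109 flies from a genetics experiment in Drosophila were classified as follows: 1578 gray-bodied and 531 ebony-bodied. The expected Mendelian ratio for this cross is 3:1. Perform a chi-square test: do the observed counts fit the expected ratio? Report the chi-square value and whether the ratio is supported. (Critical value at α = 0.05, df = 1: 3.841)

0.036; consistent

Total ratio parts = 4. Expected numbers out of 2109:
  gray-bodied: 2109 × 3/4 = 1581.75
  ebony-bodied: 2109 × 1/4 = 527.25
χ² = Σ (O − E)² / E
  gray-bodied: (1578 − 1581.75)² / 1581.75 = 0.0089
  ebony-bodied: (531 − 527.25)² / 527.25 = 0.0267
χ² = 0.0089 + 0.0267 = 0.0356 ≈ 0.036
Degrees of freedom = 2 − 1 = 1; critical value at α = 0.05 is 3.841.
Since 0.036 < 3.841, we fail to reject the null hypothesis — the data are consistent with the 3:1 ratio.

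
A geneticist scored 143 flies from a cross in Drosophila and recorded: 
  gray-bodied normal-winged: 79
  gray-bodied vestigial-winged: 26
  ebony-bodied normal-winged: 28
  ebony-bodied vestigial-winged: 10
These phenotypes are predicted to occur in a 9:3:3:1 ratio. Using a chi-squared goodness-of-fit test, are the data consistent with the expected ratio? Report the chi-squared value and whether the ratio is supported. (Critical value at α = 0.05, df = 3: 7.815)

Expected counts for N = 143 under a 9:3:3:1 ratio (total parts = 16):
  gray-bodied normal-winged: 143 × 9/16 = 80.4375
  gray-bodied vestigial-winged: 143 × 3/16 = 26.8125
  ebony-bodied normal-winged: 143 × 3/16 = 26.8125
  ebony-bodied vestigial-winged: 143 × 1/16 = 8.9375
χ² = Σ (O − E)² / E
  gray-bodied normal-winged: (79 − 80.4375)² / 80.4375 = 0.0257
  gray-bodied vestigial-winged: (26 − 26.8125)² / 26.8125 = 0.0246
  ebony-bodied normal-winged: (28 − 26.8125)² / 26.8125 = 0.0526
  ebony-bodied vestigial-winged: (10 − 8.9375)² / 8.9375 = 0.1263
χ² = 0.0257 + 0.0246 + 0.0526 + 0.1263 = 0.2292 ≈ 0.229
Degrees of freedom = 4 − 1 = 3; critical value at α = 0.05 is 7.815.
Since 0.229 < 7.815, we fail to reject the null hypothesis — the data are consistent with the 9:3:3:1 ratio.

0.229; consistent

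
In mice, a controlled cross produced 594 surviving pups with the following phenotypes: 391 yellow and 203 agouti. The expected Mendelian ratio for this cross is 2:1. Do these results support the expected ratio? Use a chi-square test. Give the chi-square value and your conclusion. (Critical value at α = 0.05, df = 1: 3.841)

Expected counts for N = 594 under a 2:1 ratio (total parts = 3):
  yellow: 594 × 2/3 = 396
  agouti: 594 × 1/3 = 198
χ² = Σ (O − E)² / E
  yellow: (391 − 396)² / 396 = 0.0631
  agouti: (203 − 198)² / 198 = 0.1263
χ² = 0.0631 + 0.1263 = 0.1894 ≈ 0.189
Degrees of freedom = 2 − 1 = 1; critical value at α = 0.05 is 3.841.
Since 0.189 < 3.841, we fail to reject the null hypothesis — the data are consistent with the 2:1 ratio.

0.189; consistent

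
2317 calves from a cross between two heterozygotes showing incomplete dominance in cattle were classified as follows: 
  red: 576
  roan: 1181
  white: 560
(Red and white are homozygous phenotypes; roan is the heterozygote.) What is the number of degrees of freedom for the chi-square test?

2

With incomplete dominance, a heterozygote × heterozygote cross gives a 1:2:1 phenotypic ratio.
A goodness-of-fit test with 3 phenotype classes has df = 3 − 1 = 2.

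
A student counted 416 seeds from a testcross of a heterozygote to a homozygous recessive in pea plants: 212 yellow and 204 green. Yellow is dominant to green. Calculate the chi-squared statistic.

0.154

A testcross of a heterozygote (Aa × aa) gives a 1:1 phenotypic ratio.
Total ratio parts = 2. Expected numbers out of 416:
  yellow: 416 × 1/2 = 208
  green: 416 × 1/2 = 208
χ² = Σ (O − E)² / E
  yellow: (212 − 208)² / 208 = 0.0769
  green: (204 − 208)² / 208 = 0.0769
χ² = 0.0769 + 0.0769 = 0.1538 ≈ 0.154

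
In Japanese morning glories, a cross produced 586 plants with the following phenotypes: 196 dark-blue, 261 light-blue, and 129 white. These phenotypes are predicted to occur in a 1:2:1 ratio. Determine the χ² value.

22.311

Total ratio parts = 4. Expected numbers out of 586:
  dark-blue: 586 × 1/4 = 146.5
  light-blue: 586 × 2/4 = 293
  white: 586 × 1/4 = 146.5
χ² = Σ (O − E)² / E
  dark-blue: (196 − 146.5)² / 146.5 = 16.7253
  light-blue: (261 − 293)² / 293 = 3.4949
  white: (129 − 146.5)² / 146.5 = 2.0904
χ² = 16.7253 + 3.4949 + 2.0904 = 22.3106 ≈ 22.311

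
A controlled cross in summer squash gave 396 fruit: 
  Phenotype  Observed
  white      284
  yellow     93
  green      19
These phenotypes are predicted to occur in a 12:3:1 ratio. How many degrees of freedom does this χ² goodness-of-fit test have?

A goodness-of-fit test with 3 phenotype classes has df = 3 − 1 = 2.

2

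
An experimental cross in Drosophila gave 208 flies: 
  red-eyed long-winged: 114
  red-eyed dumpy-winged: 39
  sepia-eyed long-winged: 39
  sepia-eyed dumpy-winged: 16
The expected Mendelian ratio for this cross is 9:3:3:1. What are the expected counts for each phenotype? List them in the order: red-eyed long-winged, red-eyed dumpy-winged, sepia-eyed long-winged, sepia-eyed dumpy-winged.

Total ratio parts = 16. Expected numbers out of 208:
  red-eyed long-winged: 208 × 9/16 = 117
  red-eyed dumpy-winged: 208 × 3/16 = 39
  sepia-eyed long-winged: 208 × 3/16 = 39
  sepia-eyed dumpy-winged: 208 × 1/16 = 13

117, 39, 39, 13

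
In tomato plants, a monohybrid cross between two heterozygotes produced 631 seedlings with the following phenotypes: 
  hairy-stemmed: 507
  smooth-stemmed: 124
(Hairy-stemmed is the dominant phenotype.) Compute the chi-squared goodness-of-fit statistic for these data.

9.628

For a monohybrid cross between heterozygotes with complete dominance, the expected phenotypic ratio is 3:1.
Under the 3:1 hypothesis (Σ ratio = 4, N = 631):
  hairy-stemmed: 631 × 3/4 = 473.25
  smooth-stemmed: 631 × 1/4 = 157.75
χ² = Σ (O − E)² / E
  hairy-stemmed: (507 − 473.25)² / 473.25 = 2.4069
  smooth-stemmed: (124 − 157.75)² / 157.75 = 7.2207
χ² = 2.4069 + 7.2207 = 9.6276 ≈ 9.628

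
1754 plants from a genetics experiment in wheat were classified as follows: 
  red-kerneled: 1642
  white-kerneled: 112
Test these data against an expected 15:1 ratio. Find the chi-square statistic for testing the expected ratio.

0.055

Expected counts for N = 1754 under a 15:1 ratio (total parts = 16):
  red-kerneled: 1754 × 15/16 = 1644.375
  white-kerneled: 1754 × 1/16 = 109.625
χ² = Σ (O − E)² / E
  red-kerneled: (1642 − 1644.375)² / 1644.375 = 0.0034
  white-kerneled: (112 − 109.625)² / 109.625 = 0.0515
χ² = 0.0034 + 0.0515 = 0.0549 ≈ 0.055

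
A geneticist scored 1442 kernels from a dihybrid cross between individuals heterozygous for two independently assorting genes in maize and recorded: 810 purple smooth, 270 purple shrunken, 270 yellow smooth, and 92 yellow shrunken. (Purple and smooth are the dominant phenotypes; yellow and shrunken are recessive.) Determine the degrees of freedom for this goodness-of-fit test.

3

A dihybrid F₂ with independent assortment and complete dominance at both loci gives a 9:3:3:1 phenotypic ratio.
A goodness-of-fit test with 4 phenotype classes has df = 4 − 1 = 3.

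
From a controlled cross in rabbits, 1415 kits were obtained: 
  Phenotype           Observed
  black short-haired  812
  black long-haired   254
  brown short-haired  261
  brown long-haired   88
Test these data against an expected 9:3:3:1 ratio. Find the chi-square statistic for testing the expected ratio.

0.879

Under the 9:3:3:1 hypothesis (Σ ratio = 16, N = 1415):
  black short-haired: 1415 × 9/16 = 795.9375
  black long-haired: 1415 × 3/16 = 265.3125
  brown short-haired: 1415 × 3/16 = 265.3125
  brown long-haired: 1415 × 1/16 = 88.4375
χ² = Σ (O − E)² / E
  black short-haired: (812 − 795.9375)² / 795.9375 = 0.3242
  black long-haired: (254 − 265.3125)² / 265.3125 = 0.4823
  brown short-haired: (261 − 265.3125)² / 265.3125 = 0.0701
  brown long-haired: (88 − 88.4375)² / 88.4375 = 0.0022
χ² = 0.3242 + 0.4823 + 0.0701 + 0.0022 = 0.8788 ≈ 0.879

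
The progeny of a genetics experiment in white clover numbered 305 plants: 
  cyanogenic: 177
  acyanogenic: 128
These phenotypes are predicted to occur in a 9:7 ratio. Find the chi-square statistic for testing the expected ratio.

0.394

Under the 9:7 hypothesis (Σ ratio = 16, N = 305):
  cyanogenic: 305 × 9/16 = 171.5625
  acyanogenic: 305 × 7/16 = 133.4375
χ² = Σ (O − E)² / E
  cyanogenic: (177 − 171.5625)² / 171.5625 = 0.1723
  acyanogenic: (128 − 133.4375)² / 133.4375 = 0.2216
χ² = 0.1723 + 0.2216 = 0.3939 ≈ 0.394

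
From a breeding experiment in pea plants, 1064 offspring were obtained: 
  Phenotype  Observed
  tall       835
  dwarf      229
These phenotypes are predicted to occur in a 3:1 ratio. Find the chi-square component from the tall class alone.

1.716

Expected counts for N = 1064 under a 3:1 ratio (total parts = 4):
  tall: 1064 × 3/4 = 798
  dwarf: 1064 × 1/4 = 266
Contribution of tall: (835 − 798)² / 798 = 1.7155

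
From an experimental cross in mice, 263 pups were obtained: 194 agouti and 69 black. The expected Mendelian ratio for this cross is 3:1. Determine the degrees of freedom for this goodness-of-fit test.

1

A goodness-of-fit test with 2 phenotype classes has df = 2 − 1 = 1.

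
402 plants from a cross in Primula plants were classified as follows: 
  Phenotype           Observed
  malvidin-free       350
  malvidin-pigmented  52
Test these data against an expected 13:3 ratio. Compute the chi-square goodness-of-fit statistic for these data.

8.922

Under the 13:3 hypothesis (Σ ratio = 16, N = 402):
  malvidin-free: 402 × 13/16 = 326.625
  malvidin-pigmented: 402 × 3/16 = 75.375
χ² = Σ (O − E)² / E
  malvidin-free: (350 − 326.625)² / 326.625 = 1.6728
  malvidin-pigmented: (52 − 75.375)² / 75.375 = 7.2490
χ² = 1.6728 + 7.2490 = 8.9218 ≈ 8.922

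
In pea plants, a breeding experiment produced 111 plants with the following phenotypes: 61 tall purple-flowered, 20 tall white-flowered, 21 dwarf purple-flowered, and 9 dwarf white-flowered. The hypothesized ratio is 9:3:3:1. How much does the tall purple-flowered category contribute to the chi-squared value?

0.033

The 9:3:3:1 ratio has 16 parts, so with N = 111 the expected counts are:
  tall purple-flowered: 111 × 9/16 = 62.4375
  tall white-flowered: 111 × 3/16 = 20.8125
  dwarf purple-flowered: 111 × 3/16 = 20.8125
  dwarf white-flowered: 111 × 1/16 = 6.9375
Contribution of tall purple-flowered: (61 − 62.4375)² / 62.4375 = 0.0331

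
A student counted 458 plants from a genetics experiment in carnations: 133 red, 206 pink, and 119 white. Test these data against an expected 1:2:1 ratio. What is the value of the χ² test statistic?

5.476

Under the 1:2:1 hypothesis (Σ ratio = 4, N = 458):
  red: 458 × 1/4 = 114.5
  pink: 458 × 2/4 = 229
  white: 458 × 1/4 = 114.5
χ² = Σ (O − E)² / E
  red: (133 − 114.5)² / 114.5 = 2.9891
  pink: (206 − 229)² / 229 = 2.3100
  white: (119 − 114.5)² / 114.5 = 0.1769
χ² = 2.9891 + 2.3100 + 0.1769 = 5.476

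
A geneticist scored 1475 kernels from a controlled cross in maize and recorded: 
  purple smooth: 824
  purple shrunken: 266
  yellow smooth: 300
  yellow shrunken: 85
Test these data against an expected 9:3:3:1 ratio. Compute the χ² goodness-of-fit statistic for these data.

Total ratio parts = 16. Expected numbers out of 1475:
  purple smooth: 1475 × 9/16 = 829.6875
  purple shrunken: 1475 × 3/16 = 276.5625
  yellow smooth: 1475 × 3/16 = 276.5625
  yellow shrunken: 1475 × 1/16 = 92.1875
χ² = Σ (O − E)² / E
  purple smooth: (824 − 829.6875)² / 829.6875 = 0.0390
  purple shrunken: (266 − 276.5625)² / 276.5625 = 0.4034
  yellow smooth: (300 − 276.5625)² / 276.5625 = 1.9862
  yellow shrunken: (85 − 92.1875)² / 92.1875 = 0.5604
χ² = 0.0390 + 0.4034 + 1.9862 + 0.5604 = 2.989

2.989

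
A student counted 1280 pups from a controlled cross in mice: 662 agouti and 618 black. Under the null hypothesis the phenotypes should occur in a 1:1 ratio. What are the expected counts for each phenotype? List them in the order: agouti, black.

Expected counts for N = 1280 under a 1:1 ratio (total parts = 2):
  agouti: 1280 × 1/2 = 640
  black: 1280 × 1/2 = 640

640, 640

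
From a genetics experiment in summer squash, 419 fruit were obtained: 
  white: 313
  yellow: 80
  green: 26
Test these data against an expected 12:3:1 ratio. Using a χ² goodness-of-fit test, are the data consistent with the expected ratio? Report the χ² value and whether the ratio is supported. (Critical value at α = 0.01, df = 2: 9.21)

Expected counts for N = 419 under a 12:3:1 ratio (total parts = 16):
  white: 419 × 12/16 = 314.25
  yellow: 419 × 3/16 = 78.5625
  green: 419 × 1/16 = 26.1875
χ² = Σ (O − E)² / E
  white: (313 − 314.25)² / 314.25 = 0.0050
  yellow: (80 − 78.5625)² / 78.5625 = 0.0263
  green: (26 − 26.1875)² / 26.1875 = 0.0013
χ² = 0.0050 + 0.0263 + 0.0013 = 0.0326 ≈ 0.033
Degrees of freedom = 3 − 1 = 2; critical value at α = 0.01 is 9.21.
Since 0.033 < 9.21, we fail to reject the null hypothesis — the data are consistent with the 12:3:1 ratio.

0.033; consistent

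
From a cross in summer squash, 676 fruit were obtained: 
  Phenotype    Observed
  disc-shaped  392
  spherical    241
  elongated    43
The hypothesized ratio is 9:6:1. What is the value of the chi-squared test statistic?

Expected counts for N = 676 under a 9:6:1 ratio (total parts = 16):
  disc-shaped: 676 × 9/16 = 380.25
  spherical: 676 × 6/16 = 253.5
  elongated: 676 × 1/16 = 42.25
χ² = Σ (O − E)² / E
  disc-shaped: (392 − 380.25)² / 380.25 = 0.3631
  spherical: (241 − 253.5)² / 253.5 = 0.6164
  elongated: (43 − 42.25)² / 42.25 = 0.0133
χ² = 0.3631 + 0.6164 + 0.0133 = 0.9928 ≈ 0.993

0.993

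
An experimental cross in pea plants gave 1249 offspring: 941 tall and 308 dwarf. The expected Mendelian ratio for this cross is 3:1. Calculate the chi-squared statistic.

Under the 3:1 hypothesis (Σ ratio = 4, N = 1249):
  tall: 1249 × 3/4 = 936.75
  dwarf: 1249 × 1/4 = 312.25
χ² = Σ (O − E)² / E
  tall: (941 − 936.75)² / 936.75 = 0.0193
  dwarf: (308 − 312.25)² / 312.25 = 0.0578
χ² = 0.0193 + 0.0578 = 0.0771 ≈ 0.077

0.077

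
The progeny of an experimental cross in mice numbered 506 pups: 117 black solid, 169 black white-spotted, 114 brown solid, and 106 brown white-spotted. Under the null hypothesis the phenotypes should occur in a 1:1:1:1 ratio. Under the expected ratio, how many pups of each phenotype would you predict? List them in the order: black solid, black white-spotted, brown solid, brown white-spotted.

126.5, 126.5, 126.5, 126.5

Under the 1:1:1:1 hypothesis (Σ ratio = 4, N = 506):
  black solid: 506 × 1/4 = 126.5
  black white-spotted: 506 × 1/4 = 126.5
  brown solid: 506 × 1/4 = 126.5
  brown white-spotted: 506 × 1/4 = 126.5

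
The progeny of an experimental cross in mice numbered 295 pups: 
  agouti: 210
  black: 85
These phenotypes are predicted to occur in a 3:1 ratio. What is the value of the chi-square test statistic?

Total ratio parts = 4. Expected numbers out of 295:
  agouti: 295 × 3/4 = 221.25
  black: 295 × 1/4 = 73.75
χ² = Σ (O − E)² / E
  agouti: (210 − 221.25)² / 221.25 = 0.5720
  black: (85 − 73.75)² / 73.75 = 1.7161
χ² = 0.5720 + 1.7161 = 2.2881 ≈ 2.288

2.288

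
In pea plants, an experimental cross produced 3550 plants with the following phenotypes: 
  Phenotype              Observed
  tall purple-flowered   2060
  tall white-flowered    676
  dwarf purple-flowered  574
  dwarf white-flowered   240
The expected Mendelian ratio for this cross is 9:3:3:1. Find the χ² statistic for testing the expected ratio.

16.250

Total ratio parts = 16. Expected numbers out of 3550:
  tall purple-flowered: 3550 × 9/16 = 1996.875
  tall white-flowered: 3550 × 3/16 = 665.625
  dwarf purple-flowered: 3550 × 3/16 = 665.625
  dwarf white-flowered: 3550 × 1/16 = 221.875
χ² = Σ (O − E)² / E
  tall purple-flowered: (2060 − 1996.875)² / 1996.875 = 1.9955
  tall white-flowered: (676 − 665.625)² / 665.625 = 0.1617
  dwarf purple-flowered: (574 − 665.625)² / 665.625 = 12.6124
  dwarf white-flowered: (240 − 221.875)² / 221.875 = 1.4806
χ² = 1.9955 + 0.1617 + 12.6124 + 1.4806 = 16.2502 ≈ 16.250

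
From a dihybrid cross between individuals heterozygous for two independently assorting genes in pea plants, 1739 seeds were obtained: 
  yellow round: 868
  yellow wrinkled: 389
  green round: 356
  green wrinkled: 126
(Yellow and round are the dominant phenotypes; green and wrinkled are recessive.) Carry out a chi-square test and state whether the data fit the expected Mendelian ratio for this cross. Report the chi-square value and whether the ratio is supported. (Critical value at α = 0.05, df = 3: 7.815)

A dihybrid F₂ with independent assortment and complete dominance at both loci gives a 9:3:3:1 phenotypic ratio.
Total ratio parts = 16. Expected numbers out of 1739:
  yellow round: 1739 × 9/16 = 978.1875
  yellow wrinkled: 1739 × 3/16 = 326.0625
  green round: 1739 × 3/16 = 326.0625
  green wrinkled: 1739 × 1/16 = 108.6875
χ² = Σ (O − E)² / E
  yellow round: (868 − 978.1875)² / 978.1875 = 12.4120
  yellow wrinkled: (389 − 326.0625)² / 326.0625 = 12.1484
  green round: (356 − 326.0625)² / 326.0625 = 2.7487
  green wrinkled: (126 − 108.6875)² / 108.6875 = 2.7577
χ² = 12.4120 + 12.1484 + 2.7487 + 2.7577 = 30.0668 ≈ 30.067
Degrees of freedom = 4 − 1 = 3; critical value at α = 0.05 is 7.815.
Since 30.067 > 7.815, we reject the null hypothesis — the data do not fit the 9:3:3:1 ratio.

30.067; not consistent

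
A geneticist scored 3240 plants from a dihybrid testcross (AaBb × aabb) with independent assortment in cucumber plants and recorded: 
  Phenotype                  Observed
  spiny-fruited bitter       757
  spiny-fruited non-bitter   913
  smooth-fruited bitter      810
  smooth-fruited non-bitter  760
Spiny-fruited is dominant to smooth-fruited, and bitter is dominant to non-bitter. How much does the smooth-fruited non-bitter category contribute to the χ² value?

A dihybrid testcross with independent assortment gives a 1:1:1:1 ratio.
The 1:1:1:1 ratio has 4 parts, so with N = 3240 the expected counts are:
  spiny-fruited bitter: 3240 × 1/4 = 810
  spiny-fruited non-bitter: 3240 × 1/4 = 810
  smooth-fruited bitter: 3240 × 1/4 = 810
  smooth-fruited non-bitter: 3240 × 1/4 = 810
Contribution of smooth-fruited non-bitter: (760 − 810)² / 810 = 3.0864

3.086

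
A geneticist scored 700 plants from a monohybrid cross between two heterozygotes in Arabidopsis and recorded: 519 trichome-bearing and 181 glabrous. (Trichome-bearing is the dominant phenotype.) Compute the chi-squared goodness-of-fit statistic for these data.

0.274

For a monohybrid cross between heterozygotes with complete dominance, the expected phenotypic ratio is 3:1.
Total ratio parts = 4. Expected numbers out of 700:
  trichome-bearing: 700 × 3/4 = 525
  glabrous: 700 × 1/4 = 175
χ² = Σ (O − E)² / E
  trichome-bearing: (519 − 525)² / 525 = 0.0686
  glabrous: (181 − 175)² / 175 = 0.2057
χ² = 0.0686 + 0.2057 = 0.2743 ≈ 0.274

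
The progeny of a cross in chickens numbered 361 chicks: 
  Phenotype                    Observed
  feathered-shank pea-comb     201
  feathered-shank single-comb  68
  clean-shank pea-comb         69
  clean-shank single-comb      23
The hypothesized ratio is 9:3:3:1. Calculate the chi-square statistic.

0.056

Expected counts for N = 361 under a 9:3:3:1 ratio (total parts = 16):
  feathered-shank pea-comb: 361 × 9/16 = 203.0625
  feathered-shank single-comb: 361 × 3/16 = 67.6875
  clean-shank pea-comb: 361 × 3/16 = 67.6875
  clean-shank single-comb: 361 × 1/16 = 22.5625
χ² = Σ (O − E)² / E
  feathered-shank pea-comb: (201 − 203.0625)² / 203.0625 = 0.0209
  feathered-shank single-comb: (68 − 67.6875)² / 67.6875 = 0.0014
  clean-shank pea-comb: (69 − 67.6875)² / 67.6875 = 0.0255
  clean-shank single-comb: (23 − 22.5625)² / 22.5625 = 0.0085
χ² = 0.0209 + 0.0014 + 0.0255 + 0.0085 = 0.0563 ≈ 0.056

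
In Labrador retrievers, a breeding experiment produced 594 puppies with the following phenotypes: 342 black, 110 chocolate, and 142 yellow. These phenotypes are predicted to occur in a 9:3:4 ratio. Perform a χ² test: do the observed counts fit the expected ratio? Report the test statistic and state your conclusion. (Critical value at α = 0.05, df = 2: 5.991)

0.487; consistent

The 9:3:4 ratio has 16 parts, so with N = 594 the expected counts are:
  black: 594 × 9/16 = 334.125
  chocolate: 594 × 3/16 = 111.375
  yellow: 594 × 4/16 = 148.5
χ² = Σ (O − E)² / E
  black: (342 − 334.125)² / 334.125 = 0.1856
  chocolate: (110 − 111.375)² / 111.375 = 0.0170
  yellow: (142 − 148.5)² / 148.5 = 0.2845
χ² = 0.1856 + 0.0170 + 0.2845 = 0.4871 ≈ 0.487
Degrees of freedom = 3 − 1 = 2; critical value at α = 0.05 is 5.991.
Since 0.487 < 5.991, we fail to reject the null hypothesis — the data are consistent with the 9:3:4 ratio.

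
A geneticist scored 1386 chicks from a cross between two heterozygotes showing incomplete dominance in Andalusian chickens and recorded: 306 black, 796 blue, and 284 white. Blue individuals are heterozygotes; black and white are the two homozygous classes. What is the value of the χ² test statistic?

With incomplete dominance, a heterozygote × heterozygote cross gives a 1:2:1 phenotypic ratio.
Under the 1:2:1 hypothesis (Σ ratio = 4, N = 1386):
  black: 1386 × 1/4 = 346.5
  blue: 1386 × 2/4 = 693
  white: 1386 × 1/4 = 346.5
χ² = Σ (O − E)² / E
  black: (306 − 346.5)² / 346.5 = 4.7338
  blue: (796 − 693)² / 693 = 15.3088
  white: (284 − 346.5)² / 346.5 = 11.2734
χ² = 4.7338 + 15.3088 + 11.2734 = 31.316

31.316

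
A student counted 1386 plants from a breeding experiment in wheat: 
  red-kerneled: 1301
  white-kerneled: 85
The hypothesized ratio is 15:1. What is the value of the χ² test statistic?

The 15:1 ratio has 16 parts, so with N = 1386 the expected counts are:
  red-kerneled: 1386 × 15/16 = 1299.375
  white-kerneled: 1386 × 1/16 = 86.625
χ² = Σ (O − E)² / E
  red-kerneled: (1301 − 1299.375)² / 1299.375 = 0.0020
  white-kerneled: (85 − 86.625)² / 86.625 = 0.0305
χ² = 0.0020 + 0.0305 = 0.0325 ≈ 0.033

0.033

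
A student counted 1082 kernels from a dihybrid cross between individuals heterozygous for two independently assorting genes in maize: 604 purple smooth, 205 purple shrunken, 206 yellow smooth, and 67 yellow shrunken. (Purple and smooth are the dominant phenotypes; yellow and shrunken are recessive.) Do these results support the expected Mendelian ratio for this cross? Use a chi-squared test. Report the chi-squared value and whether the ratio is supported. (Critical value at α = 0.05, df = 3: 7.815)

0.111; consistent

A dihybrid F₂ with independent assortment and complete dominance at both loci gives a 9:3:3:1 phenotypic ratio.
Total ratio parts = 16. Expected numbers out of 1082:
  purple smooth: 1082 × 9/16 = 608.625
  purple shrunken: 1082 × 3/16 = 202.875
  yellow smooth: 1082 × 3/16 = 202.875
  yellow shrunken: 1082 × 1/16 = 67.625
χ² = Σ (O − E)² / E
  purple smooth: (604 − 608.625)² / 608.625 = 0.0351
  purple shrunken: (205 − 202.875)² / 202.875 = 0.0223
  yellow smooth: (206 − 202.875)² / 202.875 = 0.0481
  yellow shrunken: (67 − 67.625)² / 67.625 = 0.0058
χ² = 0.0351 + 0.0223 + 0.0481 + 0.0058 = 0.1113 ≈ 0.111
Degrees of freedom = 4 − 1 = 3; critical value at α = 0.05 is 7.815.
Since 0.111 < 7.815, we fail to reject the null hypothesis — the data are consistent with the 9:3:3:1 ratio.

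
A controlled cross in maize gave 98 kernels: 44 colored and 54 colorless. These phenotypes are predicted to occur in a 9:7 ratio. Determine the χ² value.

5.132

Under the 9:7 hypothesis (Σ ratio = 16, N = 98):
  colored: 98 × 9/16 = 55.125
  colorless: 98 × 7/16 = 42.875
χ² = Σ (O − E)² / E
  colored: (44 − 55.125)² / 55.125 = 2.2452
  colorless: (54 − 42.875)² / 42.875 = 2.8867
χ² = 2.2452 + 2.8867 = 5.1319 ≈ 5.132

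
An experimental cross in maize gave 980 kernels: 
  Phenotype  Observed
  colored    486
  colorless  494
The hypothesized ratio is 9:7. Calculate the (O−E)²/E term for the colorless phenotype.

9.930

The 9:7 ratio has 16 parts, so with N = 980 the expected counts are:
  colored: 980 × 9/16 = 551.25
  colorless: 980 × 7/16 = 428.75
Contribution of colorless: (494 − 428.75)² / 428.75 = 9.9302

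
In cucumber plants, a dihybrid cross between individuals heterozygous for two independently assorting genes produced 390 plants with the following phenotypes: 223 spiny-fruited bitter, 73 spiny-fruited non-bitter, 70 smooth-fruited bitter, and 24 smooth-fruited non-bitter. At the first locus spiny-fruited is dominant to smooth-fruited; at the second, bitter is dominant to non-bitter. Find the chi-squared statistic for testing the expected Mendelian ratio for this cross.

0.199

A dihybrid F₂ with independent assortment and complete dominance at both loci gives a 9:3:3:1 phenotypic ratio.
Expected counts for N = 390 under a 9:3:3:1 ratio (total parts = 16):
  spiny-fruited bitter: 390 × 9/16 = 219.375
  spiny-fruited non-bitter: 390 × 3/16 = 73.125
  smooth-fruited bitter: 390 × 3/16 = 73.125
  smooth-fruited non-bitter: 390 × 1/16 = 24.375
χ² = Σ (O − E)² / E
  spiny-fruited bitter: (223 − 219.375)² / 219.375 = 0.0599
  spiny-fruited non-bitter: (73 − 73.125)² / 73.125 = 0.0002
  smooth-fruited bitter: (70 − 73.125)² / 73.125 = 0.1335
  smooth-fruited non-bitter: (24 − 24.375)² / 24.375 = 0.0058
χ² = 0.0599 + 0.0002 + 0.1335 + 0.0058 = 0.1994 ≈ 0.199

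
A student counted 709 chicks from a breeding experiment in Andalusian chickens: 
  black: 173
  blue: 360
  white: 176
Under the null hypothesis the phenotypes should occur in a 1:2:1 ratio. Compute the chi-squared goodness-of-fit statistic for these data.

0.196

Total ratio parts = 4. Expected numbers out of 709:
  black: 709 × 1/4 = 177.25
  blue: 709 × 2/4 = 354.5
  white: 709 × 1/4 = 177.25
χ² = Σ (O − E)² / E
  black: (173 − 177.25)² / 177.25 = 0.1019
  blue: (360 − 354.5)² / 354.5 = 0.0853
  white: (176 − 177.25)² / 177.25 = 0.0088
χ² = 0.1019 + 0.0853 + 0.0088 = 0.196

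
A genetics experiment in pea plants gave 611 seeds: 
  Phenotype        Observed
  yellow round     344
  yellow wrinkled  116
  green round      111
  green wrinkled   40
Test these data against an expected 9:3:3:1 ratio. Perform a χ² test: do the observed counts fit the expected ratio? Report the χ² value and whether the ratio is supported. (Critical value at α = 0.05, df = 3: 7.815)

Under the 9:3:3:1 hypothesis (Σ ratio = 16, N = 611):
  yellow round: 611 × 9/16 = 343.6875
  yellow wrinkled: 611 × 3/16 = 114.5625
  green round: 611 × 3/16 = 114.5625
  green wrinkled: 611 × 1/16 = 38.1875
χ² = Σ (O − E)² / E
  yellow round: (344 − 343.6875)² / 343.6875 = 0.0003
  yellow wrinkled: (116 − 114.5625)² / 114.5625 = 0.0180
  green round: (111 − 114.5625)² / 114.5625 = 0.1108
  green wrinkled: (40 − 38.1875)² / 38.1875 = 0.0860
χ² = 0.0003 + 0.0180 + 0.1108 + 0.0860 = 0.2151 ≈ 0.215
Degrees of freedom = 4 − 1 = 3; critical value at α = 0.05 is 7.815.
Since 0.215 < 7.815, we fail to reject the null hypothesis — the data are consistent with the 9:3:3:1 ratio.

0.215; consistent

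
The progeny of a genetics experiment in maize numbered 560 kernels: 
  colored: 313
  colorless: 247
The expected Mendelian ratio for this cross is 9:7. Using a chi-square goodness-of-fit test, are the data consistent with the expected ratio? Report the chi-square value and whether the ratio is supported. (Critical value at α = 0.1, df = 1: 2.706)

Total ratio parts = 16. Expected numbers out of 560:
  colored: 560 × 9/16 = 315
  colorless: 560 × 7/16 = 245
χ² = Σ (O − E)² / E
  colored: (313 − 315)² / 315 = 0.0127
  colorless: (247 − 245)² / 245 = 0.0163
χ² = 0.0127 + 0.0163 = 0.029
Degrees of freedom = 2 − 1 = 1; critical value at α = 0.1 is 2.706.
Since 0.029 < 2.706, we fail to reject the null hypothesis — the data are consistent with the 9:7 ratio.

0.029; consistent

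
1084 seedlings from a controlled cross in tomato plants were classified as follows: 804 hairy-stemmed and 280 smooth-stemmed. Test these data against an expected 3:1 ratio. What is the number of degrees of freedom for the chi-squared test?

A goodness-of-fit test with 2 phenotype classes has df = 2 − 1 = 1.

1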